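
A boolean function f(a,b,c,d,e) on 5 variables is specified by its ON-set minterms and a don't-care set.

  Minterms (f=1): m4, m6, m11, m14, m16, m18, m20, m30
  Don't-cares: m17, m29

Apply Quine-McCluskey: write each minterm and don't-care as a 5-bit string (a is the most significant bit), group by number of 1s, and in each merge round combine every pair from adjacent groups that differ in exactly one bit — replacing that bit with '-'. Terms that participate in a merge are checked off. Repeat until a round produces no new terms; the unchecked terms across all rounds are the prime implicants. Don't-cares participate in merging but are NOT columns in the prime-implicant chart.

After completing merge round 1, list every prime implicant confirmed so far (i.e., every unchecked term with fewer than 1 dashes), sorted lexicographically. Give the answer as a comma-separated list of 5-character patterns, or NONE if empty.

01011, 11101

Round 0: 00100✓ 00110✓ 01011 01110✓ 10000✓ 10001✓ 10010✓ 10100✓ 11101 11110✓
Round 1: -0100 -1110 0-110 001-0 10-00 100-0 1000-
PIs = {-0100, -1110, 0-110, 001-0, 01011, 10-00, 100-0, 1000-, 11101}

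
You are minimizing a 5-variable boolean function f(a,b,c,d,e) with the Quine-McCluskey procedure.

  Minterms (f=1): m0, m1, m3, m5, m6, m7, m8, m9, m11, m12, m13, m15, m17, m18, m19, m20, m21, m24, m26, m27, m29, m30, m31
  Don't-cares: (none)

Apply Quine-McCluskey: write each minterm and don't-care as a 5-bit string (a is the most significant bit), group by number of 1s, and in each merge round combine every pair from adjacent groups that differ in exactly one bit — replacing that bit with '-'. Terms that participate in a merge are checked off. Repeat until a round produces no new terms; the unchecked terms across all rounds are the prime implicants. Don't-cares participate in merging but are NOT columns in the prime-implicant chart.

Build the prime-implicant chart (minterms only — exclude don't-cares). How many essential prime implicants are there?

[col 0] 00000*, 00001*, 00011*, 00101*, 00110*, 00111*, 01000*, 01001*, 01011*, 01100*, 01101*, 01111*, 10001*, 10010*, 10011*, 10100*, 10101*, 11000*, 11010*, 11011*, 11101*, 11110*, 11111*
[col 1] -0001*, -0011*, -0101*, -1000, -1011*, -1101*, -1111*, 0-000*, 0-001*, 0-011*, 0-101*, 0-111*, 00-01*, 00-11*, 000-1*, 0000-*, 001-1*, 0011-, 01-00*, 01-01*, 01-11*, 010-1*, 0100-*, 011-1*, 0110-*, 1-010*, 1-011*, 1-101*, 10-01*, 100-1*, 1001-*, 1010-, 11-10*, 11-11*, 110-0, 1101-*, 111-1*, 1111-*
[col 2] --011, --101, -0-01, -00-1, -1-11, -11-1, 0--01*, 0--11*, 0-0-1*, 0-00-, 0-1-1*, 00--1*, 01--1*, 01-0-, 1-01-, 11-1-
[col 3] 0---1
Prime implicants: --011, --101, -0-01, -00-1, -1-11, -1000, -11-1, 0---1, 0-00-, 0011-, 01-0-, 1-01-, 1010-, 11-1-, 110-0
PI chart (minterm → PIs covering it):
  0 | 0-00-  (sole → essential)
  1 | -0-01,-00-1,0---1,0-00-
  3 | --011,-00-1,0---1
  5 | --101,-0-01,0---1
  6 | 0011-  (sole → essential)
  7 | 0---1,0011-
  8 | -1000,0-00-,01-0-
  9 | 0---1,0-00-,01-0-
  11 | --011,-1-11,0---1
  12 | 01-0-  (sole → essential)
  13 | --101,-11-1,0---1,01-0-
  15 | -1-11,-11-1,0---1
  17 | -0-01,-00-1
  18 | 1-01-  (sole → essential)
  19 | --011,-00-1,1-01-
  20 | 1010-  (sole → essential)
  21 | --101,-0-01,1010-
  24 | -1000,110-0
  26 | 1-01-,11-1-,110-0
  27 | --011,-1-11,1-01-,11-1-
  29 | --101,-11-1
  30 | 11-1-  (sole → essential)
  31 | -1-11,-11-1,11-1-
Essential prime implicants: 0-00-, 0011-, 01-0-, 1-01-, 1010-, 11-1-

6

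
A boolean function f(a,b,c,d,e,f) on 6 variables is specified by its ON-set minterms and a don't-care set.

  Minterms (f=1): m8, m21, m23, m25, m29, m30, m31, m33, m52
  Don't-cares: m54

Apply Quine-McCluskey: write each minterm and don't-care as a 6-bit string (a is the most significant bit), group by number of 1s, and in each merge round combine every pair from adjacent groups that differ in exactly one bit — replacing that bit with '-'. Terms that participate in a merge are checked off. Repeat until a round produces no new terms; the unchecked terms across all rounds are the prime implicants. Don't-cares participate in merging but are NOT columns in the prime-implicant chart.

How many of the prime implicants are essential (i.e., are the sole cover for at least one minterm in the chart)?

[col 0] 001000, 010101*, 010111*, 011001*, 011101*, 011110*, 011111*, 100001, 110100*, 110110*
[col 1] 01-101*, 01-111*, 0101-1*, 011-01, 0111-1*, 01111-, 1101-0
[col 2] 01-1-1
Prime implicants: 001000, 01-1-1, 011-01, 01111-, 100001, 1101-0
PI chart (minterm → PIs covering it):
  8 | 001000  (sole → essential)
  21 | 01-1-1  (sole → essential)
  23 | 01-1-1  (sole → essential)
  25 | 011-01  (sole → essential)
  29 | 01-1-1,011-01
  30 | 01111-  (sole → essential)
  31 | 01-1-1,01111-
  33 | 100001  (sole → essential)
  52 | 1101-0  (sole → essential)
Essential prime implicants: 001000, 01-1-1, 011-01, 01111-, 100001, 1101-0

6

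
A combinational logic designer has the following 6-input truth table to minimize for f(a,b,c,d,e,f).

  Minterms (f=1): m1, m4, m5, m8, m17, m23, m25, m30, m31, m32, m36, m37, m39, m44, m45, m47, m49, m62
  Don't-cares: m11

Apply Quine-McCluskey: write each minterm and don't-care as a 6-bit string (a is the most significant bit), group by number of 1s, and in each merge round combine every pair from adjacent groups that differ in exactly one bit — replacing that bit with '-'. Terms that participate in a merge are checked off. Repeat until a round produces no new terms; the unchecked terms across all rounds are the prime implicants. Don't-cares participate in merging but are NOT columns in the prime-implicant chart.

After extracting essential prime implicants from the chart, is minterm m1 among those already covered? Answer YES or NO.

NO

[col 0] 000001*, 000100*, 000101*, 001000, 001011, 010001*, 010111*, 011001*, 011110*, 011111*, 100000*, 100100*, 100101*, 100111*, 101100*, 101101*, 101111*, 110001*, 111110*
[col 1] -00100*, -00101*, -10001, -11110, 0-0001, 000-01, 00010-*, 01-001, 01-111, 01111-, 10-100*, 10-101*, 10-111*, 100-00, 1001-1*, 10010-*, 1011-1*, 10110-*
[col 2] -0010-, 10-1-1, 10-10-
Prime implicants: -0010-, -10001, -11110, 0-0001, 000-01, 001000, 001011, 01-001, 01-111, 01111-, 10-1-1, 10-10-, 100-00
PI chart (minterm → PIs covering it):
  1 | 0-0001,000-01
  4 | -0010-  (sole → essential)
  5 | -0010-,000-01
  8 | 001000  (sole → essential)
  17 | -10001,0-0001,01-001
  23 | 01-111  (sole → essential)
  25 | 01-001  (sole → essential)
  30 | -11110,01111-
  31 | 01-111,01111-
  32 | 100-00  (sole → essential)
  36 | -0010-,10-10-,100-00
  37 | -0010-,10-1-1,10-10-
  39 | 10-1-1  (sole → essential)
  44 | 10-10-  (sole → essential)
  45 | 10-1-1,10-10-
  47 | 10-1-1  (sole → essential)
  49 | -10001  (sole → essential)
  62 | -11110  (sole → essential)
Essential prime implicants: -0010-, -10001, -11110, 001000, 01-001, 01-111, 10-1-1, 10-10-, 100-00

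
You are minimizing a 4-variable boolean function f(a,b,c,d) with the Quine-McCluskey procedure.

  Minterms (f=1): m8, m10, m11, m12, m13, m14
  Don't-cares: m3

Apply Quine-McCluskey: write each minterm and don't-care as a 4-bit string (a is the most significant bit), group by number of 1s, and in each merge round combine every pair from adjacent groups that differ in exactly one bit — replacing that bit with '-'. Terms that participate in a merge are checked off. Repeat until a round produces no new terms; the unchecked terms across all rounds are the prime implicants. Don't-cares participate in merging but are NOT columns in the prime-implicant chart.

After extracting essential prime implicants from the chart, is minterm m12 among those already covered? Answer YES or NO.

Round 0: 0011✓ 1000✓ 1010✓ 1011✓ 1100✓ 1101✓ 1110✓
Round 1: -011 1-00✓ 1-10✓ 10-0✓ 101- 11-0✓ 110-
Round 2: 1--0
PIs = {-011, 1--0, 101-, 110-}
Coverage chart:
  m8: 1--0 ←essential
  m10: 1--0,101-
  m11: -011,101-
  m12: 1--0,110-
  m13: 110- ←essential
  m14: 1--0 ←essential
Essential: 1--0, 110-

YES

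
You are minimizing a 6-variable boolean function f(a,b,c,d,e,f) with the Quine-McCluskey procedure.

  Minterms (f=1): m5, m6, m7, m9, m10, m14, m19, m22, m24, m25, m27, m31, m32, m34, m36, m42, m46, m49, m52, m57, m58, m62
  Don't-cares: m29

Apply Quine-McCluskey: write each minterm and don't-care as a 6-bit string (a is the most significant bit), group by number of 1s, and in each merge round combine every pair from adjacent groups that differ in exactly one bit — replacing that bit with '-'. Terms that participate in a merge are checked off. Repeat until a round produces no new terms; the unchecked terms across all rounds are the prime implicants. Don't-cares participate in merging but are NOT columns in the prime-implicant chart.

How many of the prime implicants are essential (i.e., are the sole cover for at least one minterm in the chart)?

10

[col 0] 000101*, 000110*, 000111*, 001001*, 001010*, 001110*, 010011*, 010110*, 011000*, 011001*, 011011*, 011101*, 011111*, 100000*, 100010*, 100100*, 101010*, 101110*, 110001*, 110100*, 111001*, 111010*, 111110*
[col 1] -01010*, -01110*, -11001, 0-0110, 0-1001, 00-110, 0001-1, 00011-, 001-10*, 01-011, 011-01*, 011-11*, 0110-1*, 01100-, 0111-1*, 1-0100, 1-1010*, 1-1110*, 10-010, 100-00, 1000-0, 101-10*, 11-001, 111-10*
[col 2] -01-10, 011--1, 1-1-10
Prime implicants: -01-10, -11001, 0-0110, 0-1001, 00-110, 0001-1, 00011-, 01-011, 011--1, 01100-, 1-0100, 1-1-10, 10-010, 100-00, 1000-0, 11-001
PI chart (minterm → PIs covering it):
  5 | 0001-1  (sole → essential)
  6 | 0-0110,00-110,00011-
  7 | 0001-1,00011-
  9 | 0-1001  (sole → essential)
  10 | -01-10  (sole → essential)
  14 | -01-10,00-110
  19 | 01-011  (sole → essential)
  22 | 0-0110  (sole → essential)
  24 | 01100-  (sole → essential)
  25 | -11001,0-1001,011--1,01100-
  27 | 01-011,011--1
  31 | 011--1  (sole → essential)
  32 | 100-00,1000-0
  34 | 10-010,1000-0
  36 | 1-0100,100-00
  42 | -01-10,1-1-10,10-010
  46 | -01-10,1-1-10
  49 | 11-001  (sole → essential)
  52 | 1-0100  (sole → essential)
  57 | -11001,11-001
  58 | 1-1-10  (sole → essential)
  62 | 1-1-10  (sole → essential)
Essential prime implicants: -01-10, 0-0110, 0-1001, 0001-1, 01-011, 011--1, 01100-, 1-0100, 1-1-10, 11-001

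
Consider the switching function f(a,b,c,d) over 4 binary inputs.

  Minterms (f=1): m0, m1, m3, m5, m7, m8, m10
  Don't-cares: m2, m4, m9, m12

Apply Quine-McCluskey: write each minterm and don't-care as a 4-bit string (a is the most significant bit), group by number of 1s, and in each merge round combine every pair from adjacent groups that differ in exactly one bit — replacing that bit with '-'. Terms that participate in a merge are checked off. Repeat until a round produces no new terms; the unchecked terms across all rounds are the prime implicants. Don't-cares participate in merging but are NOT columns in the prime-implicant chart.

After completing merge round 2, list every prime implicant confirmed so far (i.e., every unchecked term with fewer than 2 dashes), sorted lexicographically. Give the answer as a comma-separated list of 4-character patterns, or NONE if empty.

NONE

size-2^0 implicants → 0000(✓)  0001(✓)  0010(✓)  0011(✓)  0100(✓)  0101(✓)  0111(✓)  1000(✓)  1001(✓)  1010(✓)  1100(✓)
size-2^1 implicants → -000(✓)  -001(✓)  -010(✓)  -100(✓)  0-00(✓)  0-01(✓)  0-11(✓)  00-0(✓)  00-1(✓)  000-(✓)  001-(✓)  01-1(✓)  010-(✓)  1-00(✓)  10-0(✓)  100-(✓)
size-2^2 implicants → --00  -0-0  -00-  0--1  0-0-  00--
Unchecked terms (primes): --00, -0-0, -00-, 0--1, 0-0-, 00--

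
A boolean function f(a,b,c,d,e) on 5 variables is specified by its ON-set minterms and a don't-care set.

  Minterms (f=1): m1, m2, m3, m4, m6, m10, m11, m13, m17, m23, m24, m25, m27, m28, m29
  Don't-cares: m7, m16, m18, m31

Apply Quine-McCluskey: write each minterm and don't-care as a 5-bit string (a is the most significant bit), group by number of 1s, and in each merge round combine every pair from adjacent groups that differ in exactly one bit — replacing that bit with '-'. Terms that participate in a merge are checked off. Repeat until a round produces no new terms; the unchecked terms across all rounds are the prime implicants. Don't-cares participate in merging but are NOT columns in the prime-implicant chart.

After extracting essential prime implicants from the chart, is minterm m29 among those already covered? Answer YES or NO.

YES

Round 0: 00001✓ 00010✓ 00011✓ 00100✓ 00110✓ 00111✓ 01010✓ 01011✓ 01101✓ 10000✓ 10001✓ 10010✓ 10111✓ 11000✓ 11001✓ 11011✓ 11100✓ 11101✓ 11111✓
Round 1: -0001 -0010 -0111 -1011 -1101 0-010✓ 0-011✓ 00-10✓ 00-11✓ 000-1 0001-✓ 001-0 0011-✓ 0101-✓ 1-000✓ 1-001✓ 1-111 100-0 1000-✓ 11-00✓ 11-01✓ 11-11✓ 110-1✓ 1100-✓ 111-1✓ 1110-✓
Round 2: 0-01- 00-1- 1-00- 11--1 11-0-
PIs = {-0001, -0010, -0111, -1011, -1101, 0-01-, 00-1-, 000-1, 001-0, 1-00-, 1-111, 100-0, 11--1, 11-0-}
Coverage chart:
  m1: -0001,000-1
  m2: -0010,0-01-,00-1-
  m3: 0-01-,00-1-,000-1
  m4: 001-0 ←essential
  m6: 00-1-,001-0
  m10: 0-01- ←essential
  m11: -1011,0-01-
  m13: -1101 ←essential
  m17: -0001,1-00-
  m23: -0111,1-111
  m24: 1-00-,11-0-
  m25: 1-00-,11--1,11-0-
  m27: -1011,11--1
  m28: 11-0- ←essential
  m29: -1101,11--1,11-0-
Essential: -1101, 0-01-, 001-0, 11-0-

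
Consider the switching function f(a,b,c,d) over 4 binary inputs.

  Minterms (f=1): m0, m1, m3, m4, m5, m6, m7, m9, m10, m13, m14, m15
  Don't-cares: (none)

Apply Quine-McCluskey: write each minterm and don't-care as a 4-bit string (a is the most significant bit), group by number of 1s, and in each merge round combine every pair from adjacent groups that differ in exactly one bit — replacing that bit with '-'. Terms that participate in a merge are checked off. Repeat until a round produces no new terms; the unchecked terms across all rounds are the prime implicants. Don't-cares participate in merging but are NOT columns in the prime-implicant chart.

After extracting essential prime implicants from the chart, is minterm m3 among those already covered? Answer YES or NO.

YES

size-2^0 implicants → 0000(✓)  0001(✓)  0011(✓)  0100(✓)  0101(✓)  0110(✓)  0111(✓)  1001(✓)  1010(✓)  1101(✓)  1110(✓)  1111(✓)
size-2^1 implicants → -001(✓)  -101(✓)  -110(✓)  -111(✓)  0-00(✓)  0-01(✓)  0-11(✓)  00-1(✓)  000-(✓)  01-0(✓)  01-1(✓)  010-(✓)  011-(✓)  1-01(✓)  1-10  11-1(✓)  111-(✓)
size-2^2 implicants → --01  -1-1  -11-  0--1  0-0-  01--
Unchecked terms (primes): --01, -1-1, -11-, 0--1, 0-0-, 01--, 1-10
Minterm coverage:
  m0 ⊆ 0-0- [E]
  m1 ⊆ --01,0--1,0-0-
  m3 ⊆ 0--1 [E]
  m4 ⊆ 0-0-,01--
  m5 ⊆ --01,-1-1,0--1,0-0-,01--
  m6 ⊆ -11-,01--
  m7 ⊆ -1-1,-11-,0--1,01--
  m9 ⊆ --01 [E]
  m10 ⊆ 1-10 [E]
  m13 ⊆ --01,-1-1
  m14 ⊆ -11-,1-10
  m15 ⊆ -1-1,-11-
E = {--01, 0--1, 0-0-, 1-10}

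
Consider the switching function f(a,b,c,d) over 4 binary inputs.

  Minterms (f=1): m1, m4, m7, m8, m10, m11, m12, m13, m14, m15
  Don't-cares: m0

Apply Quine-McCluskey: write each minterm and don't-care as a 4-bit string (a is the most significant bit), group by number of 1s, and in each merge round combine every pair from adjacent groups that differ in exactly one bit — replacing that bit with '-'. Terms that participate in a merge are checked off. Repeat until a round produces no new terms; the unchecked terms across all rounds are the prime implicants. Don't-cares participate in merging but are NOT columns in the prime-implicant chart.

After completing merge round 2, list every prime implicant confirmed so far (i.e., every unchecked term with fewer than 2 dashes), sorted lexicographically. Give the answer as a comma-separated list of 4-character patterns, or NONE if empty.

-111, 000-

Round 0: 0000✓ 0001✓ 0100✓ 0111✓ 1000✓ 1010✓ 1011✓ 1100✓ 1101✓ 1110✓ 1111✓
Round 1: -000✓ -100✓ -111 0-00✓ 000- 1-00✓ 1-10✓ 1-11✓ 10-0✓ 101-✓ 11-0✓ 11-1✓ 110-✓ 111-✓
Round 2: --00 1--0 1-1- 11--
PIs = {--00, -111, 000-, 1--0, 1-1-, 11--}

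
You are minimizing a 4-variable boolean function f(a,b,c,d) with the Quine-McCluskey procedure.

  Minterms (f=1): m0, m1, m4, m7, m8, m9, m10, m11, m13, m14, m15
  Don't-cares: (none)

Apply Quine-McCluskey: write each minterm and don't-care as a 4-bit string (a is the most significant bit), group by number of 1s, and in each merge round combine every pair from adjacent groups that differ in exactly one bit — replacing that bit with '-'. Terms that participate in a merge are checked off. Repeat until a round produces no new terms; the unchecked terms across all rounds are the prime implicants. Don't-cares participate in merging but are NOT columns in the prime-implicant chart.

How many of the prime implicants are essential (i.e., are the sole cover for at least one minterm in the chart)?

Round 0: 0000✓ 0001✓ 0100✓ 0111✓ 1000✓ 1001✓ 1010✓ 1011✓ 1101✓ 1110✓ 1111✓
Round 1: -000✓ -001✓ -111 0-00 000-✓ 1-01✓ 1-10✓ 1-11✓ 10-0✓ 10-1✓ 100-✓ 101-✓ 11-1✓ 111-✓
Round 2: -00- 1--1 1-1- 10--
PIs = {-00-, -111, 0-00, 1--1, 1-1-, 10--}
Coverage chart:
  m0: -00-,0-00
  m1: -00- ←essential
  m4: 0-00 ←essential
  m7: -111 ←essential
  m8: -00-,10--
  m9: -00-,1--1,10--
  m10: 1-1-,10--
  m11: 1--1,1-1-,10--
  m13: 1--1 ←essential
  m14: 1-1- ←essential
  m15: -111,1--1,1-1-
Essential: -00-, -111, 0-00, 1--1, 1-1-

5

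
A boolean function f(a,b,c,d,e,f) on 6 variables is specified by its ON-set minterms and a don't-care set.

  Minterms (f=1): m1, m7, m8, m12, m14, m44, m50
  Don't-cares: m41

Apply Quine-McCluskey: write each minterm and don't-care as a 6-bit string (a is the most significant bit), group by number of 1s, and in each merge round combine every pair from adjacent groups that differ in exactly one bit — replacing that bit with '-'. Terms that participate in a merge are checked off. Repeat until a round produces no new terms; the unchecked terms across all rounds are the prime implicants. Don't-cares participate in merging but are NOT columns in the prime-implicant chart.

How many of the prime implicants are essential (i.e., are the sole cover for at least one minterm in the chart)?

[col 0] 000001, 000111, 001000*, 001100*, 001110*, 101001, 101100*, 110010
[col 1] -01100, 001-00, 0011-0
Prime implicants: -01100, 000001, 000111, 001-00, 0011-0, 101001, 110010
PI chart (minterm → PIs covering it):
  1 | 000001  (sole → essential)
  7 | 000111  (sole → essential)
  8 | 001-00  (sole → essential)
  12 | -01100,001-00,0011-0
  14 | 0011-0  (sole → essential)
  44 | -01100  (sole → essential)
  50 | 110010  (sole → essential)
Essential prime implicants: -01100, 000001, 000111, 001-00, 0011-0, 110010

6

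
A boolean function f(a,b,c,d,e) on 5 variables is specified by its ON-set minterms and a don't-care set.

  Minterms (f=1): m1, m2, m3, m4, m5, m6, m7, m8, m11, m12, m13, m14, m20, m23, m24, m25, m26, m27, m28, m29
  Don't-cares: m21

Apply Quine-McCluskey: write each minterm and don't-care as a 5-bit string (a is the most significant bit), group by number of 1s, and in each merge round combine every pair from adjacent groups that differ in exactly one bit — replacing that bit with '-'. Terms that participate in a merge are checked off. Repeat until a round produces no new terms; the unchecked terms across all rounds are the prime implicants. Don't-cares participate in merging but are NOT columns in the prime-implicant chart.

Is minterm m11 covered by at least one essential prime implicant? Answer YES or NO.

NO

[col 0] 00001*, 00010*, 00011*, 00100*, 00101*, 00110*, 00111*, 01000*, 01011*, 01100*, 01101*, 01110*, 10100*, 10101*, 10111*, 11000*, 11001*, 11010*, 11011*, 11100*, 11101*
[col 1] -0100*, -0101*, -0111*, -1000*, -1011, -1100*, -1101*, 0-011, 0-100*, 0-101*, 0-110*, 00-01*, 00-10*, 00-11*, 000-1*, 0001-*, 001-0*, 001-1*, 0010-*, 0011-*, 01-00*, 011-0*, 0110-*, 1-100*, 1-101*, 101-1*, 1010-*, 11-00*, 11-01*, 110-0*, 110-1*, 1100-*, 1101-*, 1110-*
[col 2] --100*, --101*, -01-1, -010-*, -1-00, -110-*, 0-1-0, 0-10-*, 00--1, 00-1-, 001--, 1-10-*, 11-0-, 110--
[col 3] --10-
Prime implicants: --10-, -01-1, -1-00, -1011, 0-011, 0-1-0, 00--1, 00-1-, 001--, 11-0-, 110--
PI chart (minterm → PIs covering it):
  1 | 00--1  (sole → essential)
  2 | 00-1-  (sole → essential)
  3 | 0-011,00--1,00-1-
  4 | --10-,0-1-0,001--
  5 | --10-,-01-1,00--1,001--
  6 | 0-1-0,00-1-,001--
  7 | -01-1,00--1,00-1-,001--
  8 | -1-00  (sole → essential)
  11 | -1011,0-011
  12 | --10-,-1-00,0-1-0
  13 | --10-  (sole → essential)
  14 | 0-1-0  (sole → essential)
  20 | --10-  (sole → essential)
  23 | -01-1  (sole → essential)
  24 | -1-00,11-0-,110--
  25 | 11-0-,110--
  26 | 110--  (sole → essential)
  27 | -1011,110--
  28 | --10-,-1-00,11-0-
  29 | --10-,11-0-
Essential prime implicants: --10-, -01-1, -1-00, 0-1-0, 00--1, 00-1-, 110--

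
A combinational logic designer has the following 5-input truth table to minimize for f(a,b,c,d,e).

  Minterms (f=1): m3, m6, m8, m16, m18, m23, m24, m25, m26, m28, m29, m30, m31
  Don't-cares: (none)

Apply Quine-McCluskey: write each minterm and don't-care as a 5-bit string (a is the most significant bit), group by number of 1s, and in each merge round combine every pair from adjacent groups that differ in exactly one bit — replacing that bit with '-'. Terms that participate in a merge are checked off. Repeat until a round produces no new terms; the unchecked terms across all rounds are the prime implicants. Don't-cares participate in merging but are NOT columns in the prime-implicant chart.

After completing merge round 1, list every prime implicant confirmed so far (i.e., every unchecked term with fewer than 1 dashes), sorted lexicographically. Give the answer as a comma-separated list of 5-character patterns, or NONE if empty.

size-2^0 implicants → 00011  00110  01000(✓)  10000(✓)  10010(✓)  10111(✓)  11000(✓)  11001(✓)  11010(✓)  11100(✓)  11101(✓)  11110(✓)  11111(✓)
size-2^1 implicants → -1000  1-000(✓)  1-010(✓)  1-111  100-0(✓)  11-00(✓)  11-01(✓)  11-10(✓)  110-0(✓)  1100-(✓)  111-0(✓)  111-1(✓)  1110-(✓)  1111-(✓)
size-2^2 implicants → 1-0-0  11--0  11-0-  111--
Unchecked terms (primes): -1000, 00011, 00110, 1-0-0, 1-111, 11--0, 11-0-, 111--

00011, 00110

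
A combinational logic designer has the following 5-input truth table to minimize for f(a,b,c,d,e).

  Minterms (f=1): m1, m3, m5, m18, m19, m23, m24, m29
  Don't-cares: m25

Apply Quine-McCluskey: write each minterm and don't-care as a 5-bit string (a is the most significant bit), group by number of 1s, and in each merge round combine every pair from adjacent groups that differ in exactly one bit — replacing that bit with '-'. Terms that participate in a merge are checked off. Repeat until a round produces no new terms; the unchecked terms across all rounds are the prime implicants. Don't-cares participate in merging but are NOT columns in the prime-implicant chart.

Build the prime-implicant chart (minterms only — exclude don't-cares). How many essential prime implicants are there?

[col 0] 00001*, 00011*, 00101*, 10010*, 10011*, 10111*, 11000*, 11001*, 11101*
[col 1] -0011, 00-01, 000-1, 10-11, 1001-, 11-01, 1100-
Prime implicants: -0011, 00-01, 000-1, 10-11, 1001-, 11-01, 1100-
PI chart (minterm → PIs covering it):
  1 | 00-01,000-1
  3 | -0011,000-1
  5 | 00-01  (sole → essential)
  18 | 1001-  (sole → essential)
  19 | -0011,10-11,1001-
  23 | 10-11  (sole → essential)
  24 | 1100-  (sole → essential)
  29 | 11-01  (sole → essential)
Essential prime implicants: 00-01, 10-11, 1001-, 11-01, 1100-

5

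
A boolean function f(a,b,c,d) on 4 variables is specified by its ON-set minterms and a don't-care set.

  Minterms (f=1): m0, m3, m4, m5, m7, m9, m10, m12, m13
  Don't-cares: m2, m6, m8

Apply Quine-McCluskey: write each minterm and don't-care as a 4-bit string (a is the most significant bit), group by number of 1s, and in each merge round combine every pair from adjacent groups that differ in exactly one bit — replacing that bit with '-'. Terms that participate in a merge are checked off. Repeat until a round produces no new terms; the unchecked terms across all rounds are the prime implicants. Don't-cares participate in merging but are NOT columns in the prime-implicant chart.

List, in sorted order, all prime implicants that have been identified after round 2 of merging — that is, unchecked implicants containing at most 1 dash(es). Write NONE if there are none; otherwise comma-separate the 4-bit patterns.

Round 0: 0000✓ 0010✓ 0011✓ 0100✓ 0101✓ 0110✓ 0111✓ 1000✓ 1001✓ 1010✓ 1100✓ 1101✓
Round 1: -000✓ -010✓ -100✓ -101✓ 0-00✓ 0-10✓ 0-11✓ 00-0✓ 001-✓ 01-0✓ 01-1✓ 010-✓ 011-✓ 1-00✓ 1-01✓ 10-0✓ 100-✓ 110-✓
Round 2: --00 -0-0 -10- 0--0 0-1- 01-- 1-0-
PIs = {--00, -0-0, -10-, 0--0, 0-1-, 01--, 1-0-}

NONE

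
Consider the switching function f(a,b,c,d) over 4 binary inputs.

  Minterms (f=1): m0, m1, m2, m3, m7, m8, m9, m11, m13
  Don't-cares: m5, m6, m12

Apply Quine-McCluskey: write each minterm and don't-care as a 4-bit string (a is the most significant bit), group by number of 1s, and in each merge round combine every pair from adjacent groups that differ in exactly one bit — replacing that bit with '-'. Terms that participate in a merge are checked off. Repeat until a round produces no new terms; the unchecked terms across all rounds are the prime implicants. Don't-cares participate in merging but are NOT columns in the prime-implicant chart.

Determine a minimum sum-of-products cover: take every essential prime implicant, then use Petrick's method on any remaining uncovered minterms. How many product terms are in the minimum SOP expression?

4

[col 0] 0000*, 0001*, 0010*, 0011*, 0101*, 0110*, 0111*, 1000*, 1001*, 1011*, 1100*, 1101*
[col 1] -000*, -001*, -011*, -101*, 0-01*, 0-10*, 0-11*, 00-0*, 00-1*, 000-*, 001-*, 01-1*, 011-*, 1-00*, 1-01*, 10-1*, 100-*, 110-*
[col 2] --01, -0-1, -00-, 0--1, 0-1-, 00--, 1-0-
Prime implicants: --01, -0-1, -00-, 0--1, 0-1-, 00--, 1-0-
PI chart (minterm → PIs covering it):
  0 | -00-,00--
  1 | --01,-0-1,-00-,0--1,00--
  2 | 0-1-,00--
  3 | -0-1,0--1,0-1-,00--
  7 | 0--1,0-1-
  8 | -00-,1-0-
  9 | --01,-0-1,-00-,1-0-
  11 | -0-1  (sole → essential)
  13 | --01,1-0-
Essential prime implicants: -0-1
Petrick residual → --01, -00-, 0-1-
Minimum SOP uses 4 PIs: c'd + b'd + b'c' + a'c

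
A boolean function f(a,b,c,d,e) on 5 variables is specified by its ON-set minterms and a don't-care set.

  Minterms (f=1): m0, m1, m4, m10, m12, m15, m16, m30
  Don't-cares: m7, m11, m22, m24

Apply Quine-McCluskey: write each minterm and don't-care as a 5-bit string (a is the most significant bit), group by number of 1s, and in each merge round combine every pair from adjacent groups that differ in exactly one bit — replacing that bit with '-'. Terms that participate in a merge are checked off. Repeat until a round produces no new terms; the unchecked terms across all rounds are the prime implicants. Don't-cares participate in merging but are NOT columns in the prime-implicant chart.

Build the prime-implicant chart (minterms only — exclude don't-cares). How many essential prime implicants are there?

4

[col 0] 00000*, 00001*, 00100*, 00111*, 01010*, 01011*, 01100*, 01111*, 10000*, 10110*, 11000*, 11110*
[col 1] -0000, 0-100, 0-111, 00-00, 0000-, 01-11, 0101-, 1-000, 1-110
Prime implicants: -0000, 0-100, 0-111, 00-00, 0000-, 01-11, 0101-, 1-000, 1-110
PI chart (minterm → PIs covering it):
  0 | -0000,00-00,0000-
  1 | 0000-  (sole → essential)
  4 | 0-100,00-00
  10 | 0101-  (sole → essential)
  12 | 0-100  (sole → essential)
  15 | 0-111,01-11
  16 | -0000,1-000
  30 | 1-110  (sole → essential)
Essential prime implicants: 0-100, 0000-, 0101-, 1-110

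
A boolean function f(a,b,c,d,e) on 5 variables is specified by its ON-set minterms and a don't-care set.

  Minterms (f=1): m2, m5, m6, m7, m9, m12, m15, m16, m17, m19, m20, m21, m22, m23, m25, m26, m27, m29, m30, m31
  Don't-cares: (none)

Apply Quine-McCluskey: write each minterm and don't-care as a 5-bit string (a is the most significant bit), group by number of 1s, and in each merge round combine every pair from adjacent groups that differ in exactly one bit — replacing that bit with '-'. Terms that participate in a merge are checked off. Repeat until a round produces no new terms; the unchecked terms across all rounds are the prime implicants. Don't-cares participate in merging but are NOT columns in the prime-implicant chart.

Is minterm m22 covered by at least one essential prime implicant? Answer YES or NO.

[col 0] 00010*, 00101*, 00110*, 00111*, 01001*, 01100, 01111*, 10000*, 10001*, 10011*, 10100*, 10101*, 10110*, 10111*, 11001*, 11010*, 11011*, 11101*, 11110*, 11111*
[col 1] -0101*, -0110*, -0111*, -1001, -1111*, 0-111*, 00-10, 001-1*, 0011-*, 1-001*, 1-011*, 1-101*, 1-110*, 1-111*, 10-00*, 10-01*, 10-11*, 100-1*, 1000-*, 101-0*, 101-1*, 1010-*, 1011-*, 11-01*, 11-10*, 11-11*, 110-1*, 1101-*, 111-1*, 1111-*
[col 2] --111, -01-1, -011-, 1--01*, 1--11*, 1-0-1*, 1-1-1*, 1-11-, 10--1*, 10-0-, 101--, 11--1*, 11-1-
[col 3] 1---1
Prime implicants: --111, -01-1, -011-, -1001, 00-10, 01100, 1---1, 1-11-, 10-0-, 101--, 11-1-
PI chart (minterm → PIs covering it):
  2 | 00-10  (sole → essential)
  5 | -01-1  (sole → essential)
  6 | -011-,00-10
  7 | --111,-01-1,-011-
  9 | -1001  (sole → essential)
  12 | 01100  (sole → essential)
  15 | --111  (sole → essential)
  16 | 10-0-  (sole → essential)
  17 | 1---1,10-0-
  19 | 1---1  (sole → essential)
  20 | 10-0-,101--
  21 | -01-1,1---1,10-0-,101--
  22 | -011-,1-11-,101--
  23 | --111,-01-1,-011-,1---1,1-11-,101--
  25 | -1001,1---1
  26 | 11-1-  (sole → essential)
  27 | 1---1,11-1-
  29 | 1---1  (sole → essential)
  30 | 1-11-,11-1-
  31 | --111,1---1,1-11-,11-1-
Essential prime implicants: --111, -01-1, -1001, 00-10, 01100, 1---1, 10-0-, 11-1-

NO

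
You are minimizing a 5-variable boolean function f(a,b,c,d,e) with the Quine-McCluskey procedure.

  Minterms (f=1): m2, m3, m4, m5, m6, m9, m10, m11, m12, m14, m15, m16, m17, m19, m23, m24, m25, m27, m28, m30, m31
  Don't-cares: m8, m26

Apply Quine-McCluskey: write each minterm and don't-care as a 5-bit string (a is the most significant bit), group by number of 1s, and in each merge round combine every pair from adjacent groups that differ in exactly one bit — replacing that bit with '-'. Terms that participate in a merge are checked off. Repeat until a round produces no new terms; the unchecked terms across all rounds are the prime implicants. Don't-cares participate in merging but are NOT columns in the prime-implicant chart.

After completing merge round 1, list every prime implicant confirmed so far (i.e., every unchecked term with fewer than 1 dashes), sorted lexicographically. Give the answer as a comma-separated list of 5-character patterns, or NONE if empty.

NONE

[col 0] 00010*, 00011*, 00100*, 00101*, 00110*, 01000*, 01001*, 01010*, 01011*, 01100*, 01110*, 01111*, 10000*, 10001*, 10011*, 10111*, 11000*, 11001*, 11010*, 11011*, 11100*, 11110*, 11111*
[col 1] -0011*, -1000*, -1001*, -1010*, -1011*, -1100*, -1110*, -1111*, 0-010*, 0-011*, 0-100*, 0-110*, 00-10*, 0001-*, 001-0*, 0010-, 01-00*, 01-10*, 01-11*, 010-0*, 010-1*, 0100-*, 0101-*, 011-0*, 0111-*, 1-000*, 1-001*, 1-011*, 1-111*, 10-11*, 100-1*, 1000-*, 11-00*, 11-10*, 11-11*, 110-0*, 110-1*, 1100-*, 1101-*, 111-0*, 1111-*
[col 2] --011, -1-00*, -1-10*, -1-11*, -10-0*, -10-1*, -100-*, -101-*, -11-0*, -111-*, 0--10, 0-01-, 0-1-0, 01--0*, 01-1-*, 010--*, 1--11, 1-0-1, 1-00-, 11--0*, 11-1-*, 110--*
[col 3] -1--0, -1-1-, -10--
Prime implicants: --011, -1--0, -1-1-, -10--, 0--10, 0-01-, 0-1-0, 0010-, 1--11, 1-0-1, 1-00-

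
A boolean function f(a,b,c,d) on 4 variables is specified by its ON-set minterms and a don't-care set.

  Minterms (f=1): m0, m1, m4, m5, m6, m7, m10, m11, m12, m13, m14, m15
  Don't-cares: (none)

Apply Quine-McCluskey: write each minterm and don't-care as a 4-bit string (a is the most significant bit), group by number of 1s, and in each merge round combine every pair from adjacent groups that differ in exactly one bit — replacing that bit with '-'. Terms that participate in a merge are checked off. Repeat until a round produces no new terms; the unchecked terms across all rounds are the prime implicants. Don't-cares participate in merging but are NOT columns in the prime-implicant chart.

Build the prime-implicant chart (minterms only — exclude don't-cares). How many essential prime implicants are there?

Round 0: 0000✓ 0001✓ 0100✓ 0101✓ 0110✓ 0111✓ 1010✓ 1011✓ 1100✓ 1101✓ 1110✓ 1111✓
Round 1: -100✓ -101✓ -110✓ -111✓ 0-00✓ 0-01✓ 000-✓ 01-0✓ 01-1✓ 010-✓ 011-✓ 1-10✓ 1-11✓ 101-✓ 11-0✓ 11-1✓ 110-✓ 111-✓
Round 2: -1-0✓ -1-1✓ -10-✓ -11-✓ 0-0- 01--✓ 1-1- 11--✓
Round 3: -1--
PIs = {-1--, 0-0-, 1-1-}
Coverage chart:
  m0: 0-0- ←essential
  m1: 0-0- ←essential
  m4: -1--,0-0-
  m5: -1--,0-0-
  m6: -1-- ←essential
  m7: -1-- ←essential
  m10: 1-1- ←essential
  m11: 1-1- ←essential
  m12: -1-- ←essential
  m13: -1-- ←essential
  m14: -1--,1-1-
  m15: -1--,1-1-
Essential: -1--, 0-0-, 1-1-

3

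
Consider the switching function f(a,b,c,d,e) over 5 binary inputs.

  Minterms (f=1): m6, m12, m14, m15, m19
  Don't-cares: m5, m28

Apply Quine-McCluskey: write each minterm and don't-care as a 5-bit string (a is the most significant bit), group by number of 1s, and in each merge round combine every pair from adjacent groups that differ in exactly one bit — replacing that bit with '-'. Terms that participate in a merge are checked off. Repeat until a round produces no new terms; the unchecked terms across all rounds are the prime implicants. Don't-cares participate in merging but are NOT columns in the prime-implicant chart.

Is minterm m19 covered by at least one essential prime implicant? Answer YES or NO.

[col 0] 00101, 00110*, 01100*, 01110*, 01111*, 10011, 11100*
[col 1] -1100, 0-110, 011-0, 0111-
Prime implicants: -1100, 0-110, 00101, 011-0, 0111-, 10011
PI chart (minterm → PIs covering it):
  6 | 0-110  (sole → essential)
  12 | -1100,011-0
  14 | 0-110,011-0,0111-
  15 | 0111-  (sole → essential)
  19 | 10011  (sole → essential)
Essential prime implicants: 0-110, 0111-, 10011

YES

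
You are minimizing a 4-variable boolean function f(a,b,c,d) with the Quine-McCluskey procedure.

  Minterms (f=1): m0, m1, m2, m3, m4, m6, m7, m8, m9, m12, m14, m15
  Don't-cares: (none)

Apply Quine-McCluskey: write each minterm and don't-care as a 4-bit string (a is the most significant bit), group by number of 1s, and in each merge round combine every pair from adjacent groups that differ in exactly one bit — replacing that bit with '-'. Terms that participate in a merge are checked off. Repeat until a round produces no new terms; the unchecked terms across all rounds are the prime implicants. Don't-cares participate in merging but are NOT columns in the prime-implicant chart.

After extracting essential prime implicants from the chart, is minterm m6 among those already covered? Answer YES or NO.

[col 0] 0000*, 0001*, 0010*, 0011*, 0100*, 0110*, 0111*, 1000*, 1001*, 1100*, 1110*, 1111*
[col 1] -000*, -001*, -100*, -110*, -111*, 0-00*, 0-10*, 0-11*, 00-0*, 00-1*, 000-*, 001-*, 01-0*, 011-*, 1-00*, 100-*, 11-0*, 111-*
[col 2] --00, -00-, -1-0, -11-, 0--0, 0-1-, 00--
Prime implicants: --00, -00-, -1-0, -11-, 0--0, 0-1-, 00--
PI chart (minterm → PIs covering it):
  0 | --00,-00-,0--0,00--
  1 | -00-,00--
  2 | 0--0,0-1-,00--
  3 | 0-1-,00--
  4 | --00,-1-0,0--0
  6 | -1-0,-11-,0--0,0-1-
  7 | -11-,0-1-
  8 | --00,-00-
  9 | -00-  (sole → essential)
  12 | --00,-1-0
  14 | -1-0,-11-
  15 | -11-  (sole → essential)
Essential prime implicants: -00-, -11-

YES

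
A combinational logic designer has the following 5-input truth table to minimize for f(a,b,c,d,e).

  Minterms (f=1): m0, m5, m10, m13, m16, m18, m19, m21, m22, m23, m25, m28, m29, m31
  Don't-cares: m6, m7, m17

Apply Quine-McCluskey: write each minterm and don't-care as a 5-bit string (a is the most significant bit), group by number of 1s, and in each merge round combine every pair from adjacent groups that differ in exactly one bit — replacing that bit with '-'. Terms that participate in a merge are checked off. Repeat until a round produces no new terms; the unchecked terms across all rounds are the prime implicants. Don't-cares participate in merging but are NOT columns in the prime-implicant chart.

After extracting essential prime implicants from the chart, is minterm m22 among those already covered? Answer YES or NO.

Round 0: 00000✓ 00101✓ 00110✓ 00111✓ 01010 01101✓ 10000✓ 10001✓ 10010✓ 10011✓ 10101✓ 10110✓ 10111✓ 11001✓ 11100✓ 11101✓ 11111✓
Round 1: -0000 -0101✓ -0110✓ -0111✓ -1101✓ 0-101✓ 001-1✓ 0011-✓ 1-001✓ 1-101✓ 1-111✓ 10-01✓ 10-10✓ 10-11✓ 100-0✓ 100-1✓ 1000-✓ 1001-✓ 101-1✓ 1011-✓ 11-01✓ 111-1✓ 1110-
Round 2: --101 -01-1 -011- 1--01 1-1-1 10--1 10-1- 100--
PIs = {--101, -0000, -01-1, -011-, 01010, 1--01, 1-1-1, 10--1, 10-1-, 100--, 1110-}
Coverage chart:
  m0: -0000 ←essential
  m5: --101,-01-1
  m10: 01010 ←essential
  m13: --101 ←essential
  m16: -0000,100--
  m18: 10-1-,100--
  m19: 10--1,10-1-,100--
  m21: --101,-01-1,1--01,1-1-1,10--1
  m22: -011-,10-1-
  m23: -01-1,-011-,1-1-1,10--1,10-1-
  m25: 1--01 ←essential
  m28: 1110- ←essential
  m29: --101,1--01,1-1-1,1110-
  m31: 1-1-1 ←essential
Essential: --101, -0000, 01010, 1--01, 1-1-1, 1110-

NO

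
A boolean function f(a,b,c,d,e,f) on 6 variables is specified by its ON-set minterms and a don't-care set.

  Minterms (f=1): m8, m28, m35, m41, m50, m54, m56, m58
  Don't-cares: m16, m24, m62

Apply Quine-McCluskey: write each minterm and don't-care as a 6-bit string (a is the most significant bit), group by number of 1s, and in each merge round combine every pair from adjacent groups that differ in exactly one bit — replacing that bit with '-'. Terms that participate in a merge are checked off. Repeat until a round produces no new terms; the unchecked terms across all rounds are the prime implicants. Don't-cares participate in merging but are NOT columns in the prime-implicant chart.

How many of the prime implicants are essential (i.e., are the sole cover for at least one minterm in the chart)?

5

Round 0: 001000✓ 010000✓ 011000✓ 011100✓ 100011 101001 110010✓ 110110✓ 111000✓ 111010✓ 111110✓
Round 1: -11000 0-1000 01-000 011-00 11-010✓ 11-110✓ 110-10✓ 111-10✓ 1110-0
Round 2: 11--10
PIs = {-11000, 0-1000, 01-000, 011-00, 100011, 101001, 11--10, 1110-0}
Coverage chart:
  m8: 0-1000 ←essential
  m28: 011-00 ←essential
  m35: 100011 ←essential
  m41: 101001 ←essential
  m50: 11--10 ←essential
  m54: 11--10 ←essential
  m56: -11000,1110-0
  m58: 11--10,1110-0
Essential: 0-1000, 011-00, 100011, 101001, 11--10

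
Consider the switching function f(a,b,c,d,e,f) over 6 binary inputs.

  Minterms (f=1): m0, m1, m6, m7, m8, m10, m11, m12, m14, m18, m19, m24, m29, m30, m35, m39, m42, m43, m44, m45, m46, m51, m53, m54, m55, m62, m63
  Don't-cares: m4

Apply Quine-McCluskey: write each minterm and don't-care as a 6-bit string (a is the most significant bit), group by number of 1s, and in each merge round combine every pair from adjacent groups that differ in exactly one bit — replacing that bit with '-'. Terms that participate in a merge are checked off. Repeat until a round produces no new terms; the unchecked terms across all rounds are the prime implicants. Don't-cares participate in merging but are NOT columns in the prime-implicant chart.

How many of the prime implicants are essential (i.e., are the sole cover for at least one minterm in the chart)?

9

Round 0: 000000✓ 000001✓ 000100✓ 000110✓ 000111✓ 001000✓ 001010✓ 001011✓ 001100✓ 001110✓ 010010✓ 010011✓ 011000✓ 011101 011110✓ 100011✓ 100111✓ 101010✓ 101011✓ 101100✓ 101101✓ 101110✓ 110011✓ 110101✓ 110110✓ 110111✓ 111110✓ 111111✓
Round 1: -00111 -01010✓ -01011✓ -01100✓ -01110✓ -10011 -11110✓ 0-1000 0-1110✓ 00-000✓ 00-100✓ 00-110✓ 000-00✓ 00000- 0001-0✓ 00011- 001-00✓ 001-10✓ 0010-0✓ 00101-✓ 0011-0✓ 01001- 1-0011✓ 1-0111✓ 1-1110✓ 10-011 100-11✓ 101-10✓ 10101-✓ 1011-0✓ 10110- 11-110✓ 11-111✓ 110-11✓ 1101-1 11011-✓ 11111-✓
Round 2: --1110 -01-10 -0101- -011-0 00--00 00-1-0 001--0 1-0-11 11-11-
PIs = {--1110, -00111, -01-10, -0101-, -011-0, -10011, 0-1000, 00--00, 00-1-0, 00000-, 00011-, 001--0, 01001-, 011101, 1-0-11, 10-011, 10110-, 11-11-, 1101-1}
Coverage chart:
  m0: 00--00,00000-
  m1: 00000- ←essential
  m6: 00-1-0,00011-
  m7: -00111,00011-
  m8: 0-1000,00--00,001--0
  m10: -01-10,-0101-,001--0
  m11: -0101- ←essential
  m12: -011-0,00--00,00-1-0,001--0
  m14: --1110,-01-10,-011-0,00-1-0,001--0
  m18: 01001- ←essential
  m19: -10011,01001-
  m24: 0-1000 ←essential
  m29: 011101 ←essential
  m30: --1110 ←essential
  m35: 1-0-11,10-011
  m39: -00111,1-0-11
  m42: -01-10,-0101-
  m43: -0101-,10-011
  m44: -011-0,10110-
  m45: 10110- ←essential
  m46: --1110,-01-10,-011-0
  m51: -10011,1-0-11
  m53: 1101-1 ←essential
  m54: 11-11- ←essential
  m55: 1-0-11,11-11-,1101-1
  m62: --1110,11-11-
  m63: 11-11- ←essential
Essential: --1110, -0101-, 0-1000, 00000-, 01001-, 011101, 10110-, 11-11-, 1101-1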